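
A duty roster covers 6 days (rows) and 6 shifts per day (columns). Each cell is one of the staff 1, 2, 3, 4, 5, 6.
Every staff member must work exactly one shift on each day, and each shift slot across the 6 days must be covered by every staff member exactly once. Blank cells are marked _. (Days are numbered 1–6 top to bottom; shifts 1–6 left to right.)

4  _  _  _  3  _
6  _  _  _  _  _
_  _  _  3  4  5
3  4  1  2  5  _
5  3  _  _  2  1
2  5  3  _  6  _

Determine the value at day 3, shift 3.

Day 2, shift 5: day 2 has {6} and shift 5 has {2, 3, 4, 5, 6}, leaving only 1.
Day 2, shift 2: day 2 has {1, 6} and shift 2 has {3, 4, 5}, leaving only 2.
Day 3, shift 1: day 3 has {3, 4, 5} and shift 1 has {2, 3, 4, 5, 6}, leaving only 1.
Day 3, shift 2: day 3 has {1, 3, 4, 5} and shift 2 has {2, 3, 4, 5}, leaving only 6.
Day 3 already has {1, 3, 4, 5, 6} and shift 3 already has {1, 3}, so day 3, shift 3 must be 2.

2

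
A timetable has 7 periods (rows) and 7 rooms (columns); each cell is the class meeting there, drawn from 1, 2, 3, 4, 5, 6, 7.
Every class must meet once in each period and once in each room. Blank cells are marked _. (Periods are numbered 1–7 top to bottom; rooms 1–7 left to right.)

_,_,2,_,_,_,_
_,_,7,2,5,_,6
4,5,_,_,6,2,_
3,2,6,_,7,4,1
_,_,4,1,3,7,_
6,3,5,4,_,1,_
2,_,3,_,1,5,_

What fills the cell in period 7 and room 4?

Period 1, room 5: period 1 has {2} and room 5 has {1, 3, 5, 6, 7}, leaving only 4.
Period 2, room 1: period 2 has {2, 5, 6, 7} and room 1 has {2, 3, 4, 6}, leaving only 1.
Period 2, room 2: period 2 has {1, 2, 5, 6, 7} and room 2 has {2, 3, 5}, leaving only 4.
Period 2, room 6: period 2 has {1, 2, 4, 5, 6, 7} and room 6 has {1, 2, 4, 5, 7}, leaving only 3.
Period 1, room 6: period 1 has {2, 4} and room 6 has {1, 2, 3, 4, 5, 7}, leaving only 6.
Period 3, room 3: period 3 has {2, 4, 5, 6} and room 3 has {2, 3, 4, 5, 6, 7}, leaving only 1.
Period 4, room 4: period 4 has {1, 2, 3, 4, 6, 7} and room 4 has {1, 2, 4}, leaving only 5.
Period 5, room 1: period 5 has {1, 3, 4, 7} and room 1 has {1, 2, 3, 4, 6}, leaving only 5.
Period 1, room 1: period 1 has {2, 4, 6} and room 1 has {1, 2, 3, 4, 5, 6}, leaving only 7.
Period 1, room 2: period 1 has {2, 4, 6, 7} and room 2 has {2, 3, 4, 5}, leaving only 1.
Period 1, room 4: period 1 has {1, 2, 4, 6, 7} and room 4 has {1, 2, 4, 5}, leaving only 3.
Period 1, room 7: period 1 has {1, 2, 3, 4, 6, 7} and room 7 has {1, 6}, leaving only 5.
Period 3, room 4: period 3 has {1, 2, 4, 5, 6} and room 4 has {1, 2, 3, 4, 5}, leaving only 7.
Period 7 already has {1, 2, 3, 5} and room 4 already has {1, 2, 3, 4, 5, 7}, so period 7, room 4 must be 6.

6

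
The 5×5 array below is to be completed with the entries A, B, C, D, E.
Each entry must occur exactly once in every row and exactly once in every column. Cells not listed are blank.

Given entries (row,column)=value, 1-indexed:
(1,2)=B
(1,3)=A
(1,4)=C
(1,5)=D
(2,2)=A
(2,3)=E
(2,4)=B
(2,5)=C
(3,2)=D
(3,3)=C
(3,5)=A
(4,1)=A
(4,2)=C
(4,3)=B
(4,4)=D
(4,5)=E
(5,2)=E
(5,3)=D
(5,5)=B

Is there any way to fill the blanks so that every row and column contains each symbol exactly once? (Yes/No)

No row or column among the givens repeats a symbol, and propagating forced cells runs into no contradiction.
One valid completion exists (for instance, E B A C D / D A E B C / B D C E A / A C B D E / C E D A B).

Yes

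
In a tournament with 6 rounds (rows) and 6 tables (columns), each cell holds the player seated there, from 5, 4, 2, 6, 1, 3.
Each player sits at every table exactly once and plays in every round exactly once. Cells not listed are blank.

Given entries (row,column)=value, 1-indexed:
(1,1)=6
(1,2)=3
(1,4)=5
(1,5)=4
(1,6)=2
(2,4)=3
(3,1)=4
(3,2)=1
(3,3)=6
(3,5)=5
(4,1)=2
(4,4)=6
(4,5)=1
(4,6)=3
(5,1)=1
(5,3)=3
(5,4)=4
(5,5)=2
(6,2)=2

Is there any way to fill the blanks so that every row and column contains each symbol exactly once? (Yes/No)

No

Round 3, table 6: round 3 together with table 6 already contain {5, 4, 2, 6, 1, 3} — every symbol — so nothing can go there. The grid has no valid completion.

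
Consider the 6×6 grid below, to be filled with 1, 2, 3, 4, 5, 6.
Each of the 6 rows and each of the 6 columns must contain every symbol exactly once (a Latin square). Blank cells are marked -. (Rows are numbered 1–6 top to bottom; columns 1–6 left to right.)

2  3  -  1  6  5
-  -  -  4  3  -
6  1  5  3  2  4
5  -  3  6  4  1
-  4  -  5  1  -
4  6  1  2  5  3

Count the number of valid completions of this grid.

2

Row 1, column 3: eliminating its row and column leaves {4}.
Row 2, column 1: eliminating its row and column leaves {1}.
Row 2, column 2: eliminating its row and column leaves {2, 5}.
Row 2, column 3: eliminating its row and column leaves {2, 6}.
Row 2, column 6: eliminating its row and column leaves {2, 6}.
Row 4, column 2: eliminating its row and column leaves {2}.
Row 5, column 1: eliminating its row and column leaves {3}.
Row 5, column 3: eliminating its row and column leaves {2, 6}.
Row 5, column 6: eliminating its row and column leaves {2, 6}.
Enumerating the assignments across these blanks that avoid any row or column repeat gives 2 completions.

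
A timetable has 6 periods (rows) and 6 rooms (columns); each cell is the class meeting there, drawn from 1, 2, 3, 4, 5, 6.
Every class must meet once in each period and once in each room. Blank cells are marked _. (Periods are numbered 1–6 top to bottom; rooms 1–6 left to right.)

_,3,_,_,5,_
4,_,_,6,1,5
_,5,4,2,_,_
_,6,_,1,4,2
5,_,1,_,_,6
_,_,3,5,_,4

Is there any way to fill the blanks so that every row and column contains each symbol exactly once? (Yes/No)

Period 1, room 4: period 1 has {3, 5} and room 4 has {1, 2, 5, 6}, so it must be 4.
Period 1, room 6: period 1 has {3, 4, 5} and room 6 has {2, 4, 5, 6}, so it must be 1.
Period 2, room 2: period 2 has {1, 4, 5, 6} and room 2 has {3, 5, 6}, so it must be 2.
Now period 2, room 3: period 2 together with room 3 already contain {1, 2, 3, 4, 5, 6} — every symbol — so nothing can go there. The grid has no valid completion.

No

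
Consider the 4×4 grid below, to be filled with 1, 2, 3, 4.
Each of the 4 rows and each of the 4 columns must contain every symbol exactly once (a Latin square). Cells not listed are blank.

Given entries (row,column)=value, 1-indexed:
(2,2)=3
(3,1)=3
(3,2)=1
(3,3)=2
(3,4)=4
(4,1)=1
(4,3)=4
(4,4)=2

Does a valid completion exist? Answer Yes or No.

No

Row 4, column 2: row 4 together with column 2 already contain {1, 2, 3, 4} — every symbol — so nothing can go there. The grid has no valid completion.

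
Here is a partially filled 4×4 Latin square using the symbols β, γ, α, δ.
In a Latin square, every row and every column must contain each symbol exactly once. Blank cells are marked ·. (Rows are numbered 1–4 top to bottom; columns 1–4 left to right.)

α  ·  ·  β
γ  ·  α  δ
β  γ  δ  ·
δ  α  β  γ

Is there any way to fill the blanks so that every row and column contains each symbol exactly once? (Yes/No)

No row or column among the givens repeats a symbol, and propagating forced cells runs into no contradiction.
One valid completion exists (for instance, α δ γ β / γ β α δ / β γ δ α / δ α β γ).

Yes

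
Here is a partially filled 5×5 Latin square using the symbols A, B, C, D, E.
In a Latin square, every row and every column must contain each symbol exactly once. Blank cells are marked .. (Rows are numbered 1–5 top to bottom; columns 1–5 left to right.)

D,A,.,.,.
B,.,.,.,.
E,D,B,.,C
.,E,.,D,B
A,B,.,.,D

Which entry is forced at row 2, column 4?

E

Row 1, column 5: row 1 has {A, D} and column 5 has {B, C, D}, leaving only E.
Row 1, column 3: row 1 has {A, D, E} and column 3 has {B}, leaving only C.
Row 1, column 4: row 1 has {A, C, D, E} and column 4 has {D}, leaving only B.
Row 2, column 2: row 2 has {B} and column 2 has {A, B, D, E}, leaving only C.
Row 2, column 5: row 2 has {B, C} and column 5 has {B, C, D, E}, leaving only A.
Row 2 already has {A, B, C} and column 4 already has {B, D}, so row 2, column 4 must be E.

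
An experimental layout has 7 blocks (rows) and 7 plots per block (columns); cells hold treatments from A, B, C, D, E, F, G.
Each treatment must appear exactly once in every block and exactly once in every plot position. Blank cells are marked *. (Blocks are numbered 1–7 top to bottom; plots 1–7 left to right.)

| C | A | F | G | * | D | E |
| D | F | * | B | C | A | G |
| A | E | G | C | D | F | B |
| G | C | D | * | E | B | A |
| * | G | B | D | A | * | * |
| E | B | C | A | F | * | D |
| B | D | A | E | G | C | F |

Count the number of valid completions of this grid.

1

Block 1, plot 5: eliminating its block and plot leaves {B}.
Block 2, plot 3: eliminating its block and plot leaves {E}.
Block 4, plot 4: eliminating its block and plot leaves {F}.
Block 5, plot 1: eliminating its block and plot leaves {F}.
Block 5, plot 6: eliminating its block and plot leaves {E}.
Block 5, plot 7: eliminating its block and plot leaves {C}.
Block 6, plot 6: eliminating its block and plot leaves {G}.
Only one assignment across all blanks avoids any block or plot repeat, giving 1 completion.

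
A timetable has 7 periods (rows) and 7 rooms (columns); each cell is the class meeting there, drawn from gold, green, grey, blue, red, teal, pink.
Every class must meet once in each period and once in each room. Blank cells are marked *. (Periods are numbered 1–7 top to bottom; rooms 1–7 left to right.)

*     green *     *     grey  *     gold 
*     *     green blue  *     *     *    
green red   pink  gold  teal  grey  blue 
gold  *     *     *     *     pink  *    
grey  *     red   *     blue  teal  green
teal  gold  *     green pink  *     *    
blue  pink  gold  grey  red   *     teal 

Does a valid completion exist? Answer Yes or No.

No

Period 5, room 2: period 5 together with room 2 already contain {gold, green, grey, blue, red, teal, pink} — every symbol — so nothing can go there. The grid has no valid completion.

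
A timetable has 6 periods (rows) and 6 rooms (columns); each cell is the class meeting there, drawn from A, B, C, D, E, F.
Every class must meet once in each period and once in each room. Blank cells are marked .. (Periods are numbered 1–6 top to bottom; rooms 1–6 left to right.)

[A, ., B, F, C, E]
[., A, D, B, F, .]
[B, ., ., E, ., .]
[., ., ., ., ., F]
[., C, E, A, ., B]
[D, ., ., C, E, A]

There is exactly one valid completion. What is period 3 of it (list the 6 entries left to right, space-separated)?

Period 1, room 2: period 1 has {A, B, C, E, F} and room 2 has {A, C}, leaving only D.
Period 3, room 2: period 3 has {B, E} and room 2 has {A, C, D}, leaving only F.
Period 2, room 6: period 2 has {A, B, D, F} and room 6 has {A, B, E, F}, leaving only C.
Period 3, room 6: period 3 has {B, E, F} and room 6 has {A, B, C, E, F}, leaving only D.
Period 3, room 5: period 3 has {B, D, E, F} and room 5 has {C, E, F}, leaving only A.
Period 3, room 3: period 3 has {A, B, D, E, F} and room 3 has {B, D, E}, leaving only C.
So period 3 reads: B F C E A D.

B F C E A D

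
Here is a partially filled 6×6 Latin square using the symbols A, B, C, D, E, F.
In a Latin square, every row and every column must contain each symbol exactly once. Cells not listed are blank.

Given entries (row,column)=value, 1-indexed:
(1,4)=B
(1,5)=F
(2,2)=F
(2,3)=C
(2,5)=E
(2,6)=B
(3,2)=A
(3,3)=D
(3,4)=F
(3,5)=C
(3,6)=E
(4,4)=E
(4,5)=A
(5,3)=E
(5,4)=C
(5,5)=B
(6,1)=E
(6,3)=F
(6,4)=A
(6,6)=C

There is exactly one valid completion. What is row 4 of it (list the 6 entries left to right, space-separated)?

Row 4, column 3: row 4 has {A, E} and column 3 has {C, D, E, F}, leaving only B.
Row 1, column 3: row 1 has {B, F} and column 3 has {B, C, D, E, F}, leaving only A.
Row 1, column 6: row 1 has {A, B, F} and column 6 has {B, C, E}, leaving only D.
Row 4, column 6: row 4 has {A, B, E} and column 6 has {B, C, D, E}, leaving only F.
Row 1, column 1: row 1 has {A, B, D, F} and column 1 has {E}, leaving only C.
Row 4, column 1: row 4 has {A, B, E, F} and column 1 has {C, E}, leaving only D.
Row 4, column 2: row 4 has {A, B, D, E, F} and column 2 has {A, F}, leaving only C.
So row 4 reads: D C B E A F.

D C B E A F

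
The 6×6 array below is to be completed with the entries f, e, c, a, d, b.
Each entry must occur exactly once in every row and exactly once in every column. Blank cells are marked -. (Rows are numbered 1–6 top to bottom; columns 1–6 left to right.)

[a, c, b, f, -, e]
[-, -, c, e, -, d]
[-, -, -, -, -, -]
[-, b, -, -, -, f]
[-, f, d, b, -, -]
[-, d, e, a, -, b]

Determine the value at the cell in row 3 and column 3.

f

Row 1, column 5: row 1 has {f, e, c, a, b} and column 5 has {}, leaving only d.
Row 2, column 2: row 2 has {e, c, d} and column 2 has {f, c, d, b}, leaving only a.
Row 3, column 2: row 3 has {} and column 2 has {f, c, a, d, b}, leaving only e.
Row 4, column 3: row 4 has {f, b} and column 3 has {e, c, d, b}, leaving only a.
Row 3 already has {e} and column 3 already has {e, c, a, d, b}, so row 3, column 3 must be f.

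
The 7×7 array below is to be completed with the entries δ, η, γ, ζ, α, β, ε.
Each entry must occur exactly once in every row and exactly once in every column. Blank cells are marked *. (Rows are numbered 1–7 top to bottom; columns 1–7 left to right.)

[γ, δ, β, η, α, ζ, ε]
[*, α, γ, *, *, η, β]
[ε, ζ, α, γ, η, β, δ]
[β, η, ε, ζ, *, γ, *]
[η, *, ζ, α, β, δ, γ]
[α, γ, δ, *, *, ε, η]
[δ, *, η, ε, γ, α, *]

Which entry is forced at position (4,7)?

Row 4 already has {η, γ, ζ, β, ε} and column 7 already has {δ, η, γ, β, ε}, so row 4, column 7 must be α.

α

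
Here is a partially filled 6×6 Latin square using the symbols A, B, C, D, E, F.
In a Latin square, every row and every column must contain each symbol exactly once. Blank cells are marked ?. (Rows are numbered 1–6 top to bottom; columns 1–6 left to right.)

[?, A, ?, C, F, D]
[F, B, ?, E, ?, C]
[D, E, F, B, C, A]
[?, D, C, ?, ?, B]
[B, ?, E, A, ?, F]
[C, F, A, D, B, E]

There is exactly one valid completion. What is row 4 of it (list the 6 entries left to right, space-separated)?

A D C F E B

Row 4, column 4: row 4 has {B, C, D} and column 4 has {A, B, C, D, E}, leaving only F.
Row 1, column 1: row 1 has {A, C, D, F} and column 1 has {B, C, D, F}, leaving only E.
Row 4, column 1: row 4 has {B, C, D, F} and column 1 has {B, C, D, E, F}, leaving only A.
Row 4, column 5: row 4 has {A, B, C, D, F} and column 5 has {B, C, F}, leaving only E.
So row 4 reads: A D C F E B.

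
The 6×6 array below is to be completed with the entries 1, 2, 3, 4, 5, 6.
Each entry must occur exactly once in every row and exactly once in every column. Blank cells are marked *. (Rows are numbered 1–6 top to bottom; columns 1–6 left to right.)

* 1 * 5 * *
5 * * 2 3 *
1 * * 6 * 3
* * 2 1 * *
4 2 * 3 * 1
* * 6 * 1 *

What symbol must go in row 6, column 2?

3

Row 5, column 3: row 5 has {1, 2, 3, 4} and column 3 has {2, 6}, leaving only 5.
Row 3, column 3: row 3 has {1, 3, 6} and column 3 has {2, 5, 6}, leaving only 4.
Row 1, column 3: row 1 has {1, 5} and column 3 has {2, 4, 5, 6}, leaving only 3.
Row 2, column 3: row 2 has {2, 3, 5} and column 3 has {2, 3, 4, 5, 6}, leaving only 1.
Row 3, column 2: row 3 has {1, 3, 4, 6} and column 2 has {1, 2}, leaving only 5.
Row 3, column 5: row 3 has {1, 3, 4, 5, 6} and column 5 has {1, 3}, leaving only 2.
Row 5, column 5: row 5 has {1, 2, 3, 4, 5} and column 5 has {1, 2, 3}, leaving only 6.
Row 1, column 5: row 1 has {1, 3, 5} and column 5 has {1, 2, 3, 6}, leaving only 4.
Row 4, column 5: row 4 has {1, 2} and column 5 has {1, 2, 3, 4, 6}, leaving only 5.
Row 6, column 4: row 6 has {1, 6} and column 4 has {1, 2, 3, 5, 6}, leaving only 4.
Row 6 already has {1, 4, 6} and column 2 already has {1, 2, 5}, so row 6, column 2 must be 3.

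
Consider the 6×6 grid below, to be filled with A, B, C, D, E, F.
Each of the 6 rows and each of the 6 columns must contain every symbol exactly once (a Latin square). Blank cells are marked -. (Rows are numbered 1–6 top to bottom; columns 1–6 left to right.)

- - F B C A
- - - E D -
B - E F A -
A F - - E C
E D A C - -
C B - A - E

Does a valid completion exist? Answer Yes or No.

No row or column among the givens repeats a symbol, and propagating forced cells runs into no contradiction.
One valid completion exists (for instance, D E F B C A / F A C E D B / B C E F A D / A F B D E C / E D A C B F / C B D A F E).

Yes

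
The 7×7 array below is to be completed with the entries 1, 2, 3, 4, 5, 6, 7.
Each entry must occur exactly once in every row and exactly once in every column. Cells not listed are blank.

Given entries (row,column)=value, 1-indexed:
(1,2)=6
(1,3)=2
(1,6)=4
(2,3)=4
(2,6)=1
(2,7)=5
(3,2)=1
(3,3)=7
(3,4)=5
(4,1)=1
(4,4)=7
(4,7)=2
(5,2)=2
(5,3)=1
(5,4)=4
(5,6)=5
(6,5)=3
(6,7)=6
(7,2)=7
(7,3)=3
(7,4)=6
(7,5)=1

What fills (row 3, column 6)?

6

Row 2, column 2: row 2 has {1, 4, 5} and column 2 has {1, 2, 6, 7}, leaving only 3.
Row 2, column 4: row 2 has {1, 3, 4, 5} and column 4 has {4, 5, 6, 7}, leaving only 2.
Row 6, column 3: row 6 has {3, 6} and column 3 has {1, 2, 3, 4, 7}, leaving only 5.
Row 4, column 3: row 4 has {1, 2, 7} and column 3 has {1, 2, 3, 4, 5, 7}, leaving only 6.
Row 4, column 6: row 4 has {1, 2, 6, 7} and column 6 has {1, 4, 5}, leaving only 3.
Row 6, column 2: row 6 has {3, 5, 6} and column 2 has {1, 2, 3, 6, 7}, leaving only 4.
Row 4, column 2: row 4 has {1, 2, 3, 6, 7} and column 2 has {1, 2, 3, 4, 6, 7}, leaving only 5.
Row 4, column 5: row 4 has {1, 2, 3, 5, 6, 7} and column 5 has {1, 3}, leaving only 4.
Row 6, column 4: row 6 has {3, 4, 5, 6} and column 4 has {2, 4, 5, 6, 7}, leaving only 1.
Row 1, column 4: row 1 has {2, 4, 6} and column 4 has {1, 2, 4, 5, 6, 7}, leaving only 3.
Row 7, column 6: row 7 has {1, 3, 6, 7} and column 6 has {1, 3, 4, 5}, leaving only 2.
Row 3 already has {1, 5, 7} and column 6 already has {1, 2, 3, 4, 5}, so row 3, column 6 must be 6.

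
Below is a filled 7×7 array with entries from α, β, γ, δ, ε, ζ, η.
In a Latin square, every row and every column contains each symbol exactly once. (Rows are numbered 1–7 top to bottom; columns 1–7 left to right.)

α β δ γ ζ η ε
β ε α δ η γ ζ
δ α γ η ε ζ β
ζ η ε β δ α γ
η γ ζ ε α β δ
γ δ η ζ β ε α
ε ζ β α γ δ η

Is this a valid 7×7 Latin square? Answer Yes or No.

Yes

Each row is a permutation of the 7 symbols, and so is each column.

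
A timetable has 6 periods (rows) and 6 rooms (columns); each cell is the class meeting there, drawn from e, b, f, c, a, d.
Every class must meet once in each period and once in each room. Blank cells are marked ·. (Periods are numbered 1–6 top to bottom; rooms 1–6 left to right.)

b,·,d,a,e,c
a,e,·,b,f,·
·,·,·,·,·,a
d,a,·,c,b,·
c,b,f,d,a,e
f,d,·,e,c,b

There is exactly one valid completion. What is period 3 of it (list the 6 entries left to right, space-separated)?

Period 3, room 1: period 3 has {a} and room 1 has {b, f, c, a, d}, leaving only e.
Period 3, room 4: period 3 has {e, a} and room 4 has {e, b, c, a, d}, leaving only f.
Period 3, room 2: period 3 has {e, f, a} and room 2 has {e, b, a, d}, leaving only c.
Period 3, room 3: period 3 has {e, f, c, a} and room 3 has {f, d}, leaving only b.
Period 3, room 5: period 3 has {e, b, f, c, a} and room 5 has {e, b, f, c, a}, leaving only d.
So period 3 reads: e c b f d a.

e c b f d a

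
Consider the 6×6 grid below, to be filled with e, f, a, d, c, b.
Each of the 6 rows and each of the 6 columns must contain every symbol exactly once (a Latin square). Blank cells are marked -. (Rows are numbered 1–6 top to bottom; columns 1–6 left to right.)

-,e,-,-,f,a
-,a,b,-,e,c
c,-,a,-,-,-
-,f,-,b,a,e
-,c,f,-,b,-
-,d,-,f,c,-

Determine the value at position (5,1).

e

Row 2, column 4: row 2 has {e, a, c, b} and column 4 has {f, b}, leaving only d.
Row 1, column 4: row 1 has {e, f, a} and column 4 has {f, d, b}, leaving only c.
Row 1, column 3: row 1 has {e, f, a, c} and column 3 has {f, a, b}, leaving only d.
Row 1, column 1: row 1 has {e, f, a, d, c} and column 1 has {c}, leaving only b.
Row 2, column 1: row 2 has {e, a, d, c, b} and column 1 has {c, b}, leaving only f.
Row 3, column 2: row 3 has {a, c} and column 2 has {e, f, a, d, c}, leaving only b.
Row 3, column 4: row 3 has {a, c, b} and column 4 has {f, d, c, b}, leaving only e.
Row 3, column 5: row 3 has {e, a, c, b} and column 5 has {e, f, a, c, b}, leaving only d.
Row 3, column 6: row 3 has {e, a, d, c, b} and column 6 has {e, a, c}, leaving only f.
Row 4, column 1: row 4 has {e, f, a, b} and column 1 has {f, c, b}, leaving only d.
Row 4, column 3: row 4 has {e, f, a, d, b} and column 3 has {f, a, d, b}, leaving only c.
Row 5, column 4: row 5 has {f, c, b} and column 4 has {e, f, d, c, b}, leaving only a.
Row 5 already has {f, a, c, b} and column 1 already has {f, d, c, b}, so row 5, column 1 must be e.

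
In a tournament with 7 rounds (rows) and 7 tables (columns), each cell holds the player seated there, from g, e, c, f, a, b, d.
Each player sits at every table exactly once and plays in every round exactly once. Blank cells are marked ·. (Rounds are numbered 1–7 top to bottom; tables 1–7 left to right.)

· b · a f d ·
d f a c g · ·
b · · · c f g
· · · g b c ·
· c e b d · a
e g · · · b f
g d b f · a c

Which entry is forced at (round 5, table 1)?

f

Round 5 already has {e, c, a, b, d} and table 1 already has {g, e, b, d}, so round 5, table 1 must be f.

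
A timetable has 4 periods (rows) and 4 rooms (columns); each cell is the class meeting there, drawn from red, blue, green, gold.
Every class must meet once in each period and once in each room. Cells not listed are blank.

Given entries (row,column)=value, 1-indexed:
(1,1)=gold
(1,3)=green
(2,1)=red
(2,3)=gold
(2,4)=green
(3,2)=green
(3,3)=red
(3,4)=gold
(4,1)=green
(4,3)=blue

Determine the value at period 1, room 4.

blue

Period 2, room 2: period 2 has {red, green, gold} and room 2 has {green}, leaving only blue.
Period 1, room 2: period 1 has {green, gold} and room 2 has {blue, green}, leaving only red.
Period 1 already has {red, green, gold} and room 4 already has {green, gold}, so period 1, room 4 must be blue.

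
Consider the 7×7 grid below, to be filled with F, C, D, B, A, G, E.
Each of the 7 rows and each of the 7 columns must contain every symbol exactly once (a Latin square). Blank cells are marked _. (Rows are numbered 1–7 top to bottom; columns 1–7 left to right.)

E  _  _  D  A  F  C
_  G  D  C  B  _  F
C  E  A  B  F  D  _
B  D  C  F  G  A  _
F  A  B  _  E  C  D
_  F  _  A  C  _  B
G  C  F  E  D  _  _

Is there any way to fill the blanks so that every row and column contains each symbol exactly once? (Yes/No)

No row or column among the givens repeats a symbol, and propagating forced cells runs into no contradiction.
One valid completion exists (for instance, E B G D A F C / A G D C B E F / C E A B F D G / B D C F G A E / F A B G E C D / D F E A C G B / G C F E D B A).

Yes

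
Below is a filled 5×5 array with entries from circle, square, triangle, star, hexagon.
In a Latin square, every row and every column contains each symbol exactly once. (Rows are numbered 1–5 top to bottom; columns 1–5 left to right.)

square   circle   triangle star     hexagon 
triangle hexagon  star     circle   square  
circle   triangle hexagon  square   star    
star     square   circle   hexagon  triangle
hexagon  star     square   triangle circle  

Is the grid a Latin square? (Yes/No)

Each row is a permutation of the 5 symbols, and so is each column.

Yes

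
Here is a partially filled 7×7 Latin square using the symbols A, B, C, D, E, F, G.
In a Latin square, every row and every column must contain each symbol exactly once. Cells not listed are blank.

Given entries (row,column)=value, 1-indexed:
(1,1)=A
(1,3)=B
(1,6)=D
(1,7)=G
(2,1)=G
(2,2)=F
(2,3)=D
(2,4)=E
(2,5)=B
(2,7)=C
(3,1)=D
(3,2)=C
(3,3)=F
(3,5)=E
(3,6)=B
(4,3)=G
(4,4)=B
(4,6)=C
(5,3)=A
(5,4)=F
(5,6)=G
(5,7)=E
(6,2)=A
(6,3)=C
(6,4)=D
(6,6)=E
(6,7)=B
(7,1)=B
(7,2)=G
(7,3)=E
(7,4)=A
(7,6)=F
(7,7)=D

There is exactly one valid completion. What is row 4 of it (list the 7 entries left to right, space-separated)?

Row 1, column 2: row 1 has {A, B, D, G} and column 2 has {A, C, F, G}, leaving only E.
Row 4, column 2: row 4 has {B, C, G} and column 2 has {A, C, E, F, G}, leaving only D.
Row 1, column 4: row 1 has {A, B, D, E, G} and column 4 has {A, B, D, E, F}, leaving only C.
Row 1, column 5: row 1 has {A, B, C, D, E, G} and column 5 has {B, E}, leaving only F.
Row 4, column 5: row 4 has {B, C, D, G} and column 5 has {B, E, F}, leaving only A.
Row 4, column 7: row 4 has {A, B, C, D, G} and column 7 has {B, C, D, E, G}, leaving only F.
Row 4, column 1: row 4 has {A, B, C, D, F, G} and column 1 has {A, B, D, G}, leaving only E.
So row 4 reads: E D G B A C F.

E D G B A C F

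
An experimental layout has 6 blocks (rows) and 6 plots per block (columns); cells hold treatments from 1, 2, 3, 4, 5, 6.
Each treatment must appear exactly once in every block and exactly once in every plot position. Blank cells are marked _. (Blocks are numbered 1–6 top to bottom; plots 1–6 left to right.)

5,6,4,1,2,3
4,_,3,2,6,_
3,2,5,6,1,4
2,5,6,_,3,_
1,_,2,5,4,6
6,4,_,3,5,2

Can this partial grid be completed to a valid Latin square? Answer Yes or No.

Yes

No block or plot among the givens repeats a symbol, and propagating forced cells runs into no contradiction.
One valid completion exists (for instance, 5 6 4 1 2 3 / 4 1 3 2 6 5 / 3 2 5 6 1 4 / 2 5 6 4 3 1 / 1 3 2 5 4 6 / 6 4 1 3 5 2).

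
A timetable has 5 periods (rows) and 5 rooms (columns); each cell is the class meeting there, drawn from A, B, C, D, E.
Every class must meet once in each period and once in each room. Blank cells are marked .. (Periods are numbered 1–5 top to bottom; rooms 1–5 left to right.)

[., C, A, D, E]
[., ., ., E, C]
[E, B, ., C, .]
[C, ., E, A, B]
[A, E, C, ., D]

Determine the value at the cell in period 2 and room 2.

A

Period 1, room 1: period 1 has {A, C, D, E} and room 1 has {A, C, E}, leaving only B.
Period 2, room 1: period 2 has {C, E} and room 1 has {A, B, C, E}, leaving only D.
Period 2 already has {C, D, E} and room 2 already has {B, C, E}, so period 2, room 2 must be A.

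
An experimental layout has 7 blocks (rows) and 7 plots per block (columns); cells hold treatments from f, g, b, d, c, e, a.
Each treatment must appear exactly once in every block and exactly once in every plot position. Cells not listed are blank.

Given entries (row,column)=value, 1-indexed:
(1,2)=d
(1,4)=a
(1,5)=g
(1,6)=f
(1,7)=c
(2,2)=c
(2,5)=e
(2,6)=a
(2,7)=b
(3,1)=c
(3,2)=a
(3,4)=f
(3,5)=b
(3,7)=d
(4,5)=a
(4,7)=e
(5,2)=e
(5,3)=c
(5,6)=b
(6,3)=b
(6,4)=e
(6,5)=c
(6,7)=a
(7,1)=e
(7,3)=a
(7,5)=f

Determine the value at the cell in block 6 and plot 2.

Block 1, plot 1: block 1 has {f, g, d, c, a} and plot 1 has {c, e}, leaving only b.
Block 1, plot 3: block 1 has {f, g, b, d, c, a} and plot 3 has {b, c, a}, leaving only e.
Block 3, plot 3: block 3 has {f, b, d, c, a} and plot 3 has {b, c, e, a}, leaving only g.
Block 3, plot 6: block 3 has {f, g, b, d, c, a} and plot 6 has {f, b, a}, leaving only e.
Block 5, plot 5: block 5 has {b, c, e} and plot 5 has {f, g, b, c, e, a}, leaving only d.
Block 5, plot 4: block 5 has {b, d, c, e} and plot 4 has {f, e, a}, leaving only g.
Block 2, plot 4: block 2 has {b, c, e, a} and plot 4 has {f, g, e, a}, leaving only d.
Block 2, plot 3: block 2 has {b, d, c, e, a} and plot 3 has {g, b, c, e, a}, leaving only f.
Block 2, plot 1: block 2 has {f, b, d, c, e, a} and plot 1 has {b, c, e}, leaving only g.
Block 4, plot 3: block 4 has {e, a} and plot 3 has {f, g, b, c, e, a}, leaving only d.
Block 4, plot 1: block 4 has {d, e, a} and plot 1 has {g, b, c, e}, leaving only f.
Block 5, plot 1: block 5 has {g, b, d, c, e} and plot 1 has {f, g, b, c, e}, leaving only a.
Block 5, plot 7: block 5 has {g, b, d, c, e, a} and plot 7 has {b, d, c, e, a}, leaving only f.
Block 6, plot 1: block 6 has {b, c, e, a} and plot 1 has {f, g, b, c, e, a}, leaving only d.
Block 6, plot 6: block 6 has {b, d, c, e, a} and plot 6 has {f, b, e, a}, leaving only g.
Block 6 already has {g, b, d, c, e, a} and plot 2 already has {d, c, e, a}, so block 6, plot 2 must be f.

f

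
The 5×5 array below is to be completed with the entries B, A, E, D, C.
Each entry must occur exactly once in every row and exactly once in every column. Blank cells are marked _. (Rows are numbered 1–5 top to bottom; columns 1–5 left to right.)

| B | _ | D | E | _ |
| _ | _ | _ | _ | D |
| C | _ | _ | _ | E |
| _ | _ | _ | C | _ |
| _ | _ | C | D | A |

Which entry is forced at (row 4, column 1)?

Row 1, column 5: row 1 has {B, E, D} and column 5 has {A, E, D}, leaving only C.
Row 1, column 2: row 1 has {B, E, D, C} and column 2 has {}, leaving only A.
Row 4, column 5: row 4 has {C} and column 5 has {A, E, D, C}, leaving only B.
Row 5, column 1: row 5 has {A, D, C} and column 1 has {B, C}, leaving only E.
Row 2, column 1: row 2 has {D} and column 1 has {B, E, C}, leaving only A.
Row 4 already has {B, C} and column 1 already has {B, A, E, C}, so row 4, column 1 must be D.

D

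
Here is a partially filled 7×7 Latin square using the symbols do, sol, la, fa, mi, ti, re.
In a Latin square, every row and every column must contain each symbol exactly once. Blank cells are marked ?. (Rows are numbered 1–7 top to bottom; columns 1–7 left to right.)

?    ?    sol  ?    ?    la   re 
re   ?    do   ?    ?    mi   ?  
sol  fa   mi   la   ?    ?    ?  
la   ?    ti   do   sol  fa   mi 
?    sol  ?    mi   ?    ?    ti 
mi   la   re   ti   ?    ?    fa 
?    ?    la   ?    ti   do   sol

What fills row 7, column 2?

mi

Row 1, column 4: row 1 has {sol, la, re} and column 4 has {do, la, mi, ti}, leaving only fa.
Row 2, column 2: row 2 has {do, mi, re} and column 2 has {sol, la, fa}, leaving only ti.
Row 2, column 4: row 2 has {do, mi, ti, re} and column 4 has {do, la, fa, mi, ti}, leaving only sol.
Row 2, column 7: row 2 has {do, sol, mi, ti, re} and column 7 has {sol, fa, mi, ti, re}, leaving only la.
Row 2, column 5: row 2 has {do, sol, la, mi, ti, re} and column 5 has {sol, ti}, leaving only fa.
Row 3, column 7: row 3 has {sol, la, fa, mi} and column 7 has {sol, la, fa, mi, ti, re}, leaving only do.
Row 3, column 5: row 3 has {do, sol, la, fa, mi} and column 5 has {sol, fa, ti}, leaving only re.
Row 3, column 6: row 3 has {do, sol, la, fa, mi, re} and column 6 has {do, la, fa, mi}, leaving only ti.
Row 4, column 2: row 4 has {do, sol, la, fa, mi, ti} and column 2 has {sol, la, fa, ti}, leaving only re.
Row 7 already has {do, sol, la, ti} and column 2 already has {sol, la, fa, ti, re}, so row 7, column 2 must be mi.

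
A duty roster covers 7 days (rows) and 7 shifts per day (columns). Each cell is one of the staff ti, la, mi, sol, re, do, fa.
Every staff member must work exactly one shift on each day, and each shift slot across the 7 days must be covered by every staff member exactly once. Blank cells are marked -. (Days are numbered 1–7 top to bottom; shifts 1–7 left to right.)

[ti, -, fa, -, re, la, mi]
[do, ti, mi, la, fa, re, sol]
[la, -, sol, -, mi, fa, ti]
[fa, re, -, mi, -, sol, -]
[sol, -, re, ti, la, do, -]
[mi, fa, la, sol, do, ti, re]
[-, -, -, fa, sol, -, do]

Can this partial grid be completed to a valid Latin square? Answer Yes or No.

Yes

No day or shift among the givens repeats a symbol, and propagating forced cells runs into no contradiction.
One valid completion exists (for instance, ti sol fa do re la mi / do ti mi la fa re sol / la do sol re mi fa ti / fa re do mi ti sol la / sol mi re ti la do fa / mi fa la sol do ti re / re la ti fa sol mi do).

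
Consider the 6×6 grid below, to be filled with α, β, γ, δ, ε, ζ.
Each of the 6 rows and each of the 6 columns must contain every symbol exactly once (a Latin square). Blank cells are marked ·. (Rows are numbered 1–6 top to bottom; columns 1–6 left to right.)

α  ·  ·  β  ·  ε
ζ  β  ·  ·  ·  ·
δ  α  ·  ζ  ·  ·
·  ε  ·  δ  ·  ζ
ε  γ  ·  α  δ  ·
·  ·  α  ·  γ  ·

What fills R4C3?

β

Row 1, column 5: row 1 has {α, β, ε} and column 5 has {γ, δ}, leaving only ζ.
Row 1, column 2: row 1 has {α, β, ε, ζ} and column 2 has {α, β, γ, ε}, leaving only δ.
Row 1, column 3: row 1 has {α, β, δ, ε, ζ} and column 3 has {α}, leaving only γ.
Row 4 already has {δ, ε, ζ} and column 3 already has {α, γ}, so row 4, column 3 must be β.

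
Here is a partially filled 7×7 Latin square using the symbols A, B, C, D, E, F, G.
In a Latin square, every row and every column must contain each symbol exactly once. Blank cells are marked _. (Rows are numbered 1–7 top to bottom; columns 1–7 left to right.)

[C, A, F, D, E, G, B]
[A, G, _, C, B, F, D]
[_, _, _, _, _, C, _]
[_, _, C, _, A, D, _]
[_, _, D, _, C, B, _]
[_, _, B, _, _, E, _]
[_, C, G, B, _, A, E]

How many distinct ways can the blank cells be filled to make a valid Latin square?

Row 2, column 3: eliminating its row and column leaves {E}.
Row 3, column 1: eliminating its row and column leaves {B, D, E, F, G}.
Row 3, column 2: eliminating its row and column leaves {B, D, E, F}.
Row 3, column 3: eliminating its row and column leaves {A, E}.
Row 3, column 4: eliminating its row and column leaves {A, E, F, G}.
Row 3, column 5: eliminating its row and column leaves {D, F, G}.
Row 3, column 7: eliminating its row and column leaves {A, F, G}.
Row 4, column 1: eliminating its row and column leaves {B, E, F, G}.
Row 4, column 2: eliminating its row and column leaves {B, E, F}.
Row 4, column 4: eliminating its row and column leaves {E, F, G}.
Row 4, column 7: eliminating its row and column leaves {F, G}.
Row 5, column 1: eliminating its row and column leaves {E, F, G}.
Row 5, column 2: eliminating its row and column leaves {E, F}.
Row 5, column 4: eliminating its row and column leaves {A, E, F, G}.
Row 5, column 7: eliminating its row and column leaves {A, F, G}.
Row 6, column 1: eliminating its row and column leaves {D, F, G}.
Row 6, column 2: eliminating its row and column leaves {D, F}.
Row 6, column 4: eliminating its row and column leaves {A, F, G}.
Row 6, column 5: eliminating its row and column leaves {D, F, G}.
Row 6, column 7: eliminating its row and column leaves {A, C, F, G}.
Row 7, column 1: eliminating its row and column leaves {D, F}.
Row 7, column 5: eliminating its row and column leaves {D, F}.
Enumerating the assignments across these blanks that avoid any row or column repeat gives 11 completions.

11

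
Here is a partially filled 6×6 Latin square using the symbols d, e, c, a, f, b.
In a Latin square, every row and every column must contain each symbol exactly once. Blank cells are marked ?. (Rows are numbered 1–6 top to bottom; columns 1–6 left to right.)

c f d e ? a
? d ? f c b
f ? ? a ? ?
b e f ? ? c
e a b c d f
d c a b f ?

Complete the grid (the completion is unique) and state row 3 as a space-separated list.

Row 3, column 2: row 3 has {a, f} and column 2 has {d, e, c, a, f}, leaving only b.
Row 3, column 5: row 3 has {a, f, b} and column 5 has {d, c, f}, leaving only e.
Row 3, column 3: row 3 has {e, a, f, b} and column 3 has {d, a, f, b}, leaving only c.
Row 3, column 6: row 3 has {e, c, a, f, b} and column 6 has {c, a, f, b}, leaving only d.
So row 3 reads: f b c a e d.

f b c a e d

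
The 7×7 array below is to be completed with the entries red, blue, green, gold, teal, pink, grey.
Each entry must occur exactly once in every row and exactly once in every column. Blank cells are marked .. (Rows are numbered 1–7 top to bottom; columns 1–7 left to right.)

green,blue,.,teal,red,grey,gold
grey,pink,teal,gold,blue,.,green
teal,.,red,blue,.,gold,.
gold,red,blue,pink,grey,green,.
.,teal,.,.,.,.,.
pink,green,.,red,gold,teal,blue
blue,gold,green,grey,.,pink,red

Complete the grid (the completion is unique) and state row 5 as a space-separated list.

Row 5, column 1: row 5 has {teal} and column 1 has {blue, green, gold, teal, pink, grey}, leaving only red.
Row 5, column 4: row 5 has {red, teal} and column 4 has {red, blue, gold, teal, pink, grey}, leaving only green.
Row 5, column 5: row 5 has {red, green, teal} and column 5 has {red, blue, gold, grey}, leaving only pink.
Row 5, column 6: row 5 has {red, green, teal, pink} and column 6 has {green, gold, teal, pink, grey}, leaving only blue.
Row 5, column 7: row 5 has {red, blue, green, teal, pink} and column 7 has {red, blue, green, gold}, leaving only grey.
Row 5, column 3: row 5 has {red, blue, green, teal, pink, grey} and column 3 has {red, blue, green, teal}, leaving only gold.
So row 5 reads: red teal gold green pink blue grey.

red teal gold green pink blue grey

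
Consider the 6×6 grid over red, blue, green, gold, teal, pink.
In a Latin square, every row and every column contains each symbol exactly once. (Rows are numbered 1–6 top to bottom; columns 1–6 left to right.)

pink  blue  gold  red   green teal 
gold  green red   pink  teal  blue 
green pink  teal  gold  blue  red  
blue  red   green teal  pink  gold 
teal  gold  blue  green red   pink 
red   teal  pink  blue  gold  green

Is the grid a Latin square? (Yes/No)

Yes

Each row is a permutation of the 6 symbols, and so is each column.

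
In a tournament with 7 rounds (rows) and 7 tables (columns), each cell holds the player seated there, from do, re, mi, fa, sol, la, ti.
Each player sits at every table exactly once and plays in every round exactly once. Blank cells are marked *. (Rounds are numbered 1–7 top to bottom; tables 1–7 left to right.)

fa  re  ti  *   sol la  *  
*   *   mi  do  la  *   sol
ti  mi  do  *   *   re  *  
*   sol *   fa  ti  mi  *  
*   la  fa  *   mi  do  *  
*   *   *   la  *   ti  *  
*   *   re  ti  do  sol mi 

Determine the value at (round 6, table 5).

Round 1, table 4: round 1 has {re, fa, sol, la, ti} and table 4 has {do, fa, la, ti}, leaving only mi.
Round 1, table 7: round 1 has {re, mi, fa, sol, la, ti} and table 7 has {mi, sol}, leaving only do.
Round 2, table 1: round 2 has {do, mi, sol, la} and table 1 has {fa, ti}, leaving only re.
Round 2, table 6: round 2 has {do, re, mi, sol, la} and table 6 has {do, re, mi, sol, la, ti}, leaving only fa.
Round 2, table 2: round 2 has {do, re, mi, fa, sol, la} and table 2 has {re, mi, sol, la}, leaving only ti.
Round 3, table 4: round 3 has {do, re, mi, ti} and table 4 has {do, mi, fa, la, ti}, leaving only sol.
Round 3, table 5: round 3 has {do, re, mi, sol, ti} and table 5 has {do, mi, sol, la, ti}, leaving only fa.
Round 6 already has {la, ti} and table 5 already has {do, mi, fa, sol, la, ti}, so round 6, table 5 must be re.

re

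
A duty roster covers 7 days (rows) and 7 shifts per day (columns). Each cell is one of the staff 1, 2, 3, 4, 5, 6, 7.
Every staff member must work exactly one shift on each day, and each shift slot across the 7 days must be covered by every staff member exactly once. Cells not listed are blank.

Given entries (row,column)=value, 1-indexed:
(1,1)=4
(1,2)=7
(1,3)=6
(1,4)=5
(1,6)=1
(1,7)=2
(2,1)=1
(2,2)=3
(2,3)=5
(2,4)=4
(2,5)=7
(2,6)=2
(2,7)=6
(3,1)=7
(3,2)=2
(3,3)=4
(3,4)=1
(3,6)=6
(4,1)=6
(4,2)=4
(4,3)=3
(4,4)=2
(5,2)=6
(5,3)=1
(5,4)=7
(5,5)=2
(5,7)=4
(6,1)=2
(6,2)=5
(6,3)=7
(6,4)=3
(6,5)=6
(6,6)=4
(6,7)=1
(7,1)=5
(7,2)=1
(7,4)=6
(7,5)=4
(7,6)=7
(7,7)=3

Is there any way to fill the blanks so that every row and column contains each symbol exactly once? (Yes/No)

Day 1, shift 5: day 1 has {1, 2, 4, 5, 6, 7} and shift 5 has {2, 4, 6, 7}, so it must be 3.
Day 3, shift 5: day 3 has {1, 2, 4, 6, 7} and shift 5 has {2, 3, 4, 6, 7}, so it must be 5.
Now day 3, shift 7: day 3 together with shift 7 already contain {1, 2, 3, 4, 5, 6, 7} — every symbol — so nothing can go there. The grid has no valid completion.

No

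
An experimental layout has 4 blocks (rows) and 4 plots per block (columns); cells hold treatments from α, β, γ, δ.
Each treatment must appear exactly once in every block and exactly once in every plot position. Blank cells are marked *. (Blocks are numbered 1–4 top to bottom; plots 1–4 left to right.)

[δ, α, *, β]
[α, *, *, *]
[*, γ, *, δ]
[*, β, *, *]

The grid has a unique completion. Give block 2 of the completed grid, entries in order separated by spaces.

α δ β γ

Block 2, plot 2: block 2 has {α} and plot 2 has {α, β, γ}, leaving only δ.
Block 2, plot 4: block 2 has {α, δ} and plot 4 has {β, δ}, leaving only γ.
Block 2, plot 3: block 2 has {α, γ, δ} and plot 3 has {}, leaving only β.
So block 2 reads: α δ β γ.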